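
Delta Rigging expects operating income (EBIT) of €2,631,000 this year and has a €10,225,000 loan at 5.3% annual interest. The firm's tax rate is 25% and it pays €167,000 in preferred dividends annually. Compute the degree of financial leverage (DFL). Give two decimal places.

Interest = €541,925.00.
Pre-tax preferred-dividend burden = €167,000 ÷ (1 − 0.25) = €222,666.67.
DFL = EBIT ÷ [EBIT − I − D_p/(1−t)] = €2,631,000 ÷ [€2,631,000 − €541,925.00 − €222,666.67] = €2,631,000 ÷ €1,866,408.33 = 1.4097.

1.41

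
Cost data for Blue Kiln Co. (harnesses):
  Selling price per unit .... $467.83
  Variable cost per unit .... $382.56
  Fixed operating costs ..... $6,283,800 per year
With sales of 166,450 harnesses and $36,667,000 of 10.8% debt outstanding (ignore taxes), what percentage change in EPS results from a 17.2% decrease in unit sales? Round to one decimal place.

At 166,450 units, contribution = 166,450 × $85.27 = $14,193,191.50.
EBIT = $14,193,191.50 − $6,283,800 = $7,909,391.50.
Interest = $3,960,036.00, so EBIT − I = $3,949,355.50.
DCL = total CM / (EBIT − I) = $14,193,191.50 / $3,949,355.50 = 3.5938.
EPS therefore changes by 3.5938 × (-17.2%) = -61.8%.

-61.8%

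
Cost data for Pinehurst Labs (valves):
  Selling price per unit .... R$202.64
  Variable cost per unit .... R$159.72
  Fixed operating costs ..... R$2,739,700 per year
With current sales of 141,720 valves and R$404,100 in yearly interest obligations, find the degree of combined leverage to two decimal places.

2.07

Total contribution margin = 141,720 × R$42.92 = R$6,082,622.40.
EBIT = R$6,082,622.40 − R$2,739,700 = R$3,342,922.40. Interest = R$404,100.00, so EBIT − I = R$2,938,822.40.
DCL = contribution ÷ (EBIT − I) = R$6,082,622.40 ÷ R$2,938,822.40 = 2.0697.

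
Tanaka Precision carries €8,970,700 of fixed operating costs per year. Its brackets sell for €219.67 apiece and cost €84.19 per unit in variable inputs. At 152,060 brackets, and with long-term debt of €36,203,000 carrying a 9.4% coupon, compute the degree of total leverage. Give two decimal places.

At 152,060 units, contribution = 152,060 × €135.48 = €20,601,088.80.
Subtracting fixed costs: EBIT = €20,601,088.80 − €8,970,700 = €11,630,388.80. Interest = €3,403,082.00, so EBIT − I = €8,227,306.80.
Degree of total leverage = total CM / (EBIT − interest) = €20,601,088.80 / €8,227,306.80 = 2.5040.

2.50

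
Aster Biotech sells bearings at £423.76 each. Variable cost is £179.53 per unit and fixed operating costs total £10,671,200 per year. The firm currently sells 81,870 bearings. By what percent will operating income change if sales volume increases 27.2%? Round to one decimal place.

At 81,870 units, contribution = 81,870 × £244.23 = £19,995,110.10.
Subtracting fixed costs: EBIT = £19,995,110.10 − £10,671,200 = £9,323,910.10.
Degree of operating leverage = £19,995,110.10 / £9,323,910.10 = 2.1445.
So EBIT moves 2.1445 × (+27.2%) = +58.3%.

+58.3%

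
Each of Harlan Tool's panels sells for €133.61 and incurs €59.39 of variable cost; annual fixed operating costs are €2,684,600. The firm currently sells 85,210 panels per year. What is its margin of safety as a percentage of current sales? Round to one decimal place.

57.6%

Contribution margin per unit = €133.61 − €59.39 = €74.22. Break-even units = €2,684,600 ÷ €74.22 = 36,170.84; break-even revenue = 36,170.84 × €133.61 = €4,832,786.39.
Actual sales revenue = 85,210 × €133.61 = €11,384,908.10.
Margin of safety = (€11,384,908.10 − €4,832,786.39) ÷ €11,384,908.10 = 57.6%.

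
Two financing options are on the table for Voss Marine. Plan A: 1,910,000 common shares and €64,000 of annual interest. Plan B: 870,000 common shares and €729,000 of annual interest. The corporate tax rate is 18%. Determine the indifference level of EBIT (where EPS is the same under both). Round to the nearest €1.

€1,285,298

At indifference, (EBIT − 64,000)(1 − t)/1,910,000 = (EBIT − 729,000)(1 − t)/870,000.
Cancelling (1 − t) and cross-multiplying: 870,000·(EBIT − 64,000) = 1,910,000·(EBIT − 729,000).
Solving, EBIT = (729,000·1,910,000 − 64,000·870,000) / (1,910,000 − 870,000) = 1,336,710,000,000 / 1,040,000 = 1,285,298.08.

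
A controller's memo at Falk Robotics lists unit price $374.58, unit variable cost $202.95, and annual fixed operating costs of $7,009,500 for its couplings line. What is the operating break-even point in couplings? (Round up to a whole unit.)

40,841 couplings

Each unit contributes $374.58 − $202.95 = $171.63.
Break-even Q = $7,009,500 / $171.63 = 40,840.76 → 40,841 couplings.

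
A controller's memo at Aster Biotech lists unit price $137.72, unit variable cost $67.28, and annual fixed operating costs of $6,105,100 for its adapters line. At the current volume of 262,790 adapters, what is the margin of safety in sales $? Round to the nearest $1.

Unit CM = price − variable cost = $137.72 − $67.28 = $70.44. Break-even units = $6,105,100 ÷ $70.44 = 86,670.93; break-even revenue = 86,670.93 × $137.72 = $11,936,319.88.
Actual sales revenue = 262,790 × $137.72 = $36,191,438.80.
Margin of safety = $36,191,438.80 − $11,936,319.88 = $24,255,119.

$24,255,119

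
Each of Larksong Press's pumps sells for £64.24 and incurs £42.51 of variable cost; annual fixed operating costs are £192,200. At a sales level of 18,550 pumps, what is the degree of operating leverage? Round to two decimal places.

1.91

At 18,550 units, contribution = 18,550 × £21.73 = £403,091.50.
Operating income = contribution − fixed costs = £403,091.50 − £192,200 = £210,891.50.
So DOL = total CM / EBIT = £403,091.50 / £210,891.50 = 1.9114.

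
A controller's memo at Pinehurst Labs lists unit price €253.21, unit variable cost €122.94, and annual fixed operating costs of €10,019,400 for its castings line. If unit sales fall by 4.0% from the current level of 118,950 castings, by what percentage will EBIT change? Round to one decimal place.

Total contribution margin = 118,950 × €130.27 = €15,495,616.50.
EBIT = €15,495,616.50 − €10,019,400 = €5,476,216.50.
DOL = contribution ÷ EBIT = €15,495,616.50 ÷ €5,476,216.50 = 2.8296.
%ΔEBIT = DOL × %ΔSales = 2.8296 × -4.0% = -11.3%.

-11.3%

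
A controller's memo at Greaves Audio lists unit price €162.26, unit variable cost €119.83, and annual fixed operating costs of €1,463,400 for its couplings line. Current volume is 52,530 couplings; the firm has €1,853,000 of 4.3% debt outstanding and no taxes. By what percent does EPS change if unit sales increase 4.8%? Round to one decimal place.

+15.6%

Total contribution margin = 52,530 × €42.43 = €2,228,847.90.
Subtracting fixed costs: EBIT = €2,228,847.90 − €1,463,400 = €765,447.90.
Interest = €79,679.00, so EBIT − I = €685,768.90.
Degree of combined leverage = contribution ÷ (EBIT − I) = €2,228,847.90 ÷ €685,768.90 = 3.2501.
%ΔEPS = DCL × %ΔSales = 3.2501 × +4.8% = +15.6%.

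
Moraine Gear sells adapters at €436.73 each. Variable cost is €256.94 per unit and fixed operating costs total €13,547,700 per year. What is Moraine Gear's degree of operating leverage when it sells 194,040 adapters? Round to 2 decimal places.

1.63

Total contribution margin = 194,040 × €179.79 = €34,886,451.60.
Subtracting fixed costs: EBIT = €34,886,451.60 − €13,547,700 = €21,338,751.60.
So DOL = total CM / EBIT = €34,886,451.60 / €21,338,751.60 = 1.6349.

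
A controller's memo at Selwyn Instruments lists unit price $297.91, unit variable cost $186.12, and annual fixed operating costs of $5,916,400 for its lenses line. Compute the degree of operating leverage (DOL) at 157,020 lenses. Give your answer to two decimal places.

Contribution at this volume is 157,020 × $111.79 = $17,553,265.80.
Operating income = contribution − fixed costs = $17,553,265.80 − $5,916,400 = $11,636,865.80.
So DOL = total CM / EBIT = $17,553,265.80 / $11,636,865.80 = 1.5084.

1.51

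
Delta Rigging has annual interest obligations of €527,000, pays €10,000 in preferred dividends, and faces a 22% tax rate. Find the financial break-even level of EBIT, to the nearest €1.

€539,821

Preferred dividends are paid after tax, so their pre-tax equivalent is €10,000 ÷ (1 − 0.22) = €12,820.51.
Financial break-even EBIT = interest + D_p ÷ (1 − t) = €527,000 + €12,820.51 = €539,820.51.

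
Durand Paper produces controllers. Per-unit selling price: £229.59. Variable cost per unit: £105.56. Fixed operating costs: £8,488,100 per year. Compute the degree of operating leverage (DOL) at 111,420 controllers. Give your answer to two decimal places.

2.59

At 111,420 units, contribution = 111,420 × £124.03 = £13,819,422.60.
Subtracting fixed costs: EBIT = £13,819,422.60 − £8,488,100 = £5,331,322.60.
DOL = contribution ÷ EBIT = £13,819,422.60 ÷ £5,331,322.60 = 2.5921.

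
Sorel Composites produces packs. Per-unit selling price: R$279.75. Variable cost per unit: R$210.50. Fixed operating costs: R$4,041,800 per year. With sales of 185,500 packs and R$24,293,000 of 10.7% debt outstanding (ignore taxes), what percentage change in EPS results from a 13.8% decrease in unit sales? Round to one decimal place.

At 185,500 units, contribution = 185,500 × R$69.25 = R$12,845,875.00.
Subtracting fixed costs: EBIT = R$12,845,875.00 − R$4,041,800 = R$8,804,075.00.
Interest = R$2,599,351.00, so EBIT − I = R$6,204,724.00.
DCL = total CM / (EBIT − I) = R$12,845,875.00 / R$6,204,724.00 = 2.0703.
%ΔEPS = DCL × %ΔSales = 2.0703 × -13.8% = -28.6%.

-28.6%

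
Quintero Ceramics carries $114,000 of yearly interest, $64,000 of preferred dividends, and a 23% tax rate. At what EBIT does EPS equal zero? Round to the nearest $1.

Grossing the preferred dividend up to pre-tax terms: $64,000 / (1 − 0.23) = $83,116.88.
EPS = 0 when EBIT covers interest plus the pre-tax preferred burden: $114,000 + $83,116.88 = $197,116.88.

$197,117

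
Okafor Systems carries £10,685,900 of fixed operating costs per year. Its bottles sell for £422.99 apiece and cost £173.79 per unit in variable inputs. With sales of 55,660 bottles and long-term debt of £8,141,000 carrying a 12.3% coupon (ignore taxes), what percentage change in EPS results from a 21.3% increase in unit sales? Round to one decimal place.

+135.3%

At 55,660 units, contribution = 55,660 × £249.20 = £13,870,472.00.
Subtracting fixed costs: EBIT = £13,870,472.00 − £10,685,900 = £3,184,572.00.
After interest of £1,001,343.00, pre-tax earnings = £2,183,229.00.
DCL = total CM / (EBIT − I) = £13,870,472.00 / £2,183,229.00 = 6.3532.
%ΔEPS = DCL × %ΔSales = 6.3532 × +21.3% = +135.3%.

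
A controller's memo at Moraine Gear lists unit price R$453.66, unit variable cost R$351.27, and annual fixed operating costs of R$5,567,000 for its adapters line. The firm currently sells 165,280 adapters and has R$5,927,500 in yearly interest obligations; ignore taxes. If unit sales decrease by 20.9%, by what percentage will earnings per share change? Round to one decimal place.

At 165,280 units, contribution = 165,280 × R$102.39 = R$16,923,019.20.
Subtracting fixed costs: EBIT = R$16,923,019.20 − R$5,567,000 = R$11,356,019.20.
Interest = R$5,927,500.00, so EBIT − I = R$5,428,519.20.
Degree of combined leverage = contribution ÷ (EBIT − I) = R$16,923,019.20 ÷ R$5,428,519.20 = 3.1174.
%ΔEPS = DCL × %ΔSales = 3.1174 × -20.9% = -65.2%.

-65.2%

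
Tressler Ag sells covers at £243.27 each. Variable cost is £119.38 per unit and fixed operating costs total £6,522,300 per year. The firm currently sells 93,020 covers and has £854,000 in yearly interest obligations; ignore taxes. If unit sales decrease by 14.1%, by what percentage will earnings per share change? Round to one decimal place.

Total contribution margin = 93,020 × £123.89 = £11,524,247.80.
EBIT = £11,524,247.80 − £6,522,300 = £5,001,947.80.
Interest = £854,000.00, so EBIT − I = £4,147,947.80.
DCL = total CM / (EBIT − I) = £11,524,247.80 / £4,147,947.80 = 2.7783.
%ΔEPS = DCL × %ΔSales = 2.7783 × -14.1% = -39.2%.

-39.2%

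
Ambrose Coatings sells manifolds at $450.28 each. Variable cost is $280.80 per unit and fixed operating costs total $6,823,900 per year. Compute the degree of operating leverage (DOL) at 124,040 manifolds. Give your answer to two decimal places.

Total contribution margin = 124,040 × $169.48 = $21,022,299.20.
EBIT = $21,022,299.20 − $6,823,900 = $14,198,399.20.
DOL = contribution ÷ EBIT = $21,022,299.20 ÷ $14,198,399.20 = 1.4806.

1.48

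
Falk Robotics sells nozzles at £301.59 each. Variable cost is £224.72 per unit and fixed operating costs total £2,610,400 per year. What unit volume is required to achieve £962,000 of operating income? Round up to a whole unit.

Each unit contributes £301.59 − £224.72 = £76.87.
Required volume = (fixed costs + target profit) ÷ CM = (£2,610,400 + £962,000) ÷ £76.87 = 46,473.27, so 46,474 nozzles.

46,474 nozzles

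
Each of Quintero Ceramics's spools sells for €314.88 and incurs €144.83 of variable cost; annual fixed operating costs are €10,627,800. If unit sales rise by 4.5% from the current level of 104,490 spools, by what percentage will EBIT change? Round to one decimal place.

At 104,490 units, contribution = 104,490 × €170.05 = €17,768,524.50.
Subtracting fixed costs: EBIT = €17,768,524.50 − €10,627,800 = €7,140,724.50.
DOL = contribution ÷ EBIT = €17,768,524.50 ÷ €7,140,724.50 = 2.4883.
So EBIT moves 2.4883 × (+4.5%) = +11.2%.

+11.2%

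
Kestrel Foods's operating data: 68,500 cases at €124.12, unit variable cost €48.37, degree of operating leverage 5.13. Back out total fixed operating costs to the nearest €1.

At 68,500 units, contribution = 68,500 × €75.75 = €5,188,875.00.
Since DOL = CM ÷ EBIT, EBIT = €5,188,875.00 ÷ 5.13 = €1,011,476.61.
Fixed costs = CM − EBIT = €5,188,875.00 − €1,011,476.61 = €4,177,398.

€4,177,398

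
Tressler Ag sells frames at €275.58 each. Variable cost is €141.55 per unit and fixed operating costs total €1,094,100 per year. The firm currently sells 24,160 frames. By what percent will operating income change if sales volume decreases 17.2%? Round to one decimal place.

-26.0%

At 24,160 units, contribution = 24,160 × €134.03 = €3,238,164.80.
Operating income = contribution − fixed costs = €3,238,164.80 − €1,094,100 = €2,144,064.80.
DOL = contribution ÷ EBIT = €3,238,164.80 ÷ €2,144,064.80 = 1.5103.
Operating income changes by 1.5103 × -17.2% = -26.0%.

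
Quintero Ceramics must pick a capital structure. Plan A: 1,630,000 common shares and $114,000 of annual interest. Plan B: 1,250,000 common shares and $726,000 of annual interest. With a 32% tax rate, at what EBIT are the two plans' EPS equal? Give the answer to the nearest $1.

$2,739,158

At indifference, (EBIT − 114,000)(1 − t)/1,630,000 = (EBIT − 726,000)(1 − t)/1,250,000.
The (1 − t) factor cancels: (EBIT − 114,000) × 1,250,000 = (EBIT − 726,000) × 1,630,000.
Solving, EBIT = (726,000·1,630,000 − 114,000·1,250,000) / (1,630,000 − 1,250,000) = 1,040,880,000,000 / 380,000 = 2,739,157.89.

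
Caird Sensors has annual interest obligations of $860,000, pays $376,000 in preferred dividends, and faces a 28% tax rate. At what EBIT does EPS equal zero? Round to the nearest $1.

$1,382,222

Preferred dividends are paid after tax, so their pre-tax equivalent is $376,000 ÷ (1 − 0.28) = $522,222.22.
EPS = 0 when EBIT covers interest plus the pre-tax preferred burden: $860,000 + $522,222.22 = $1,382,222.22.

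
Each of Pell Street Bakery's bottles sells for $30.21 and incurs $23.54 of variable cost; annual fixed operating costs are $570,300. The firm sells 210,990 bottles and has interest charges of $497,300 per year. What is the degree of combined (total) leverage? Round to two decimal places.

4.14

Contribution at this volume is 210,990 × $6.67 = $1,407,303.30.
Subtracting fixed costs: EBIT = $1,407,303.30 − $570,300 = $837,003.30. Interest = $497,300.00.
DOL = $1,407,303.30 ÷ $837,003.30 = 1.6814; DFL = $837,003.30 ÷ $339,703.30 = 2.4639.
Combined leverage = 1.6814 × 2.4639 = 4.1428.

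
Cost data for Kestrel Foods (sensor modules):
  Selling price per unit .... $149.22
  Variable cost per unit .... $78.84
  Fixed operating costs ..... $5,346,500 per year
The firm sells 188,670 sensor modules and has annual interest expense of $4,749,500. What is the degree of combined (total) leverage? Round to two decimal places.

4.17

Total contribution margin = 188,670 × $70.38 = $13,278,594.60.
Operating income = contribution − fixed costs = $13,278,594.60 − $5,346,500 = $7,932,094.60. Interest = $4,749,500.00, so EBIT − I = $3,182,594.60.
DCL = contribution ÷ (EBIT − I) = $13,278,594.60 ÷ $3,182,594.60 = 4.1723.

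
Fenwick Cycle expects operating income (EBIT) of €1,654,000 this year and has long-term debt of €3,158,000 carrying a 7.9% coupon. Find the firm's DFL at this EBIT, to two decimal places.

Annual interest charges come to €249,482.00.
DFL = EBIT ÷ (EBIT − I) = €1,654,000 ÷ (€1,654,000 − €249,482.00) = €1,654,000 ÷ €1,404,518.00 = 1.1776.

1.18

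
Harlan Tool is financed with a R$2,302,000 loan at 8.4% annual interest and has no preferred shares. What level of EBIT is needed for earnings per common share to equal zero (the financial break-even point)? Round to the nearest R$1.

Annual interest = 8.4% × R$2,302,000 = R$193,368.00.
Without preferred stock the financial break-even is simply EBIT = interest = R$193,368.00.

R$193,368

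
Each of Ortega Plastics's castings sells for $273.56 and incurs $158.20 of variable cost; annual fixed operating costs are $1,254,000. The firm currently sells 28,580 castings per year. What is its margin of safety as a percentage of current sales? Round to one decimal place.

62.0%

Unit CM = price − variable cost = $273.56 − $158.20 = $115.36. Break-even units = $1,254,000 ÷ $115.36 = 10,870.32; break-even revenue = 10,870.32 × $273.56 = $2,973,684.47.
Actual sales revenue = 28,580 × $273.56 = $7,818,344.80.
Margin of safety = ($7,818,344.80 − $2,973,684.47) ÷ $7,818,344.80 = 62.0%.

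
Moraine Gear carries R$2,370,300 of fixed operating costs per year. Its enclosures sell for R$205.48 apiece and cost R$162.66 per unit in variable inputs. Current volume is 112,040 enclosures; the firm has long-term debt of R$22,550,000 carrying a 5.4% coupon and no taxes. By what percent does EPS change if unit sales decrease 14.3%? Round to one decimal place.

-56.7%

Total contribution margin = 112,040 × R$42.82 = R$4,797,552.80.
Operating income = contribution − fixed costs = R$4,797,552.80 − R$2,370,300 = R$2,427,252.80.
Interest = R$1,217,700.00, so EBIT − I = R$1,209,552.80.
Degree of combined leverage = contribution ÷ (EBIT − I) = R$4,797,552.80 ÷ R$1,209,552.80 = 3.9664.
EPS therefore changes by 3.9664 × (-14.3%) = -56.7%.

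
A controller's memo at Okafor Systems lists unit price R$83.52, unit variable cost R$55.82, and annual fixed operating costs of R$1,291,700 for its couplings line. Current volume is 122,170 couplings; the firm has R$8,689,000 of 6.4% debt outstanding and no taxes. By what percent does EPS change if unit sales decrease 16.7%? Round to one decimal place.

Total contribution margin = 122,170 × R$27.70 = R$3,384,109.00.
Subtracting fixed costs: EBIT = R$3,384,109.00 − R$1,291,700 = R$2,092,409.00.
Interest = R$556,096.00, so EBIT − I = R$1,536,313.00.
Degree of combined leverage = contribution ÷ (EBIT − I) = R$3,384,109.00 ÷ R$1,536,313.00 = 2.2027.
EPS therefore changes by 2.2027 × (-16.7%) = -36.8%.

-36.8%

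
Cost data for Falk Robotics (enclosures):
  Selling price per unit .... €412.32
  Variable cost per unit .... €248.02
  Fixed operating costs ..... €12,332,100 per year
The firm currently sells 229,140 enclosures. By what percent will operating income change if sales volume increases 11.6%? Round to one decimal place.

+17.3%

Total contribution margin = 229,140 × €164.30 = €37,647,702.00.
Subtracting fixed costs: EBIT = €37,647,702.00 − €12,332,100 = €25,315,602.00.
DOL = contribution ÷ EBIT = €37,647,702.00 ÷ €25,315,602.00 = 1.4871.
So EBIT moves 1.4871 × (+11.6%) = +17.3%.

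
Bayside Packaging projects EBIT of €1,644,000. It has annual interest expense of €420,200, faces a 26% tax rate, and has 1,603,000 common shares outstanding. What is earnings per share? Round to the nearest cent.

€0.56

Pre-tax income = €1,644,000 − €420,200.00 = €1,223,800.00.
After tax at 26%: net income = €1,223,800.00 × 0.74 = €905,612.00.
EPS = €905,612.00 ÷ 1,603,000 = €0.56.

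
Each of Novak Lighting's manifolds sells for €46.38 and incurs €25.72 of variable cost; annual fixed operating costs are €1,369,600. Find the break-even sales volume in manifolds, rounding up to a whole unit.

66,293 manifolds

Contribution margin per unit = €46.38 − €25.72 = €20.66.
Break-even Q = €1,369,600 / €20.66 = 66,292.35 → 66,293 manifolds.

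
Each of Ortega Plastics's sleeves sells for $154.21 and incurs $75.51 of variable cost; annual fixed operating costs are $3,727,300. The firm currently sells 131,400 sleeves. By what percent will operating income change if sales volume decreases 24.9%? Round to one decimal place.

-38.9%

At 131,400 units, contribution = 131,400 × $78.70 = $10,341,180.00.
Operating income = contribution − fixed costs = $10,341,180.00 − $3,727,300 = $6,613,880.00.
DOL = contribution ÷ EBIT = $10,341,180.00 ÷ $6,613,880.00 = 1.5636.
%ΔEBIT = DOL × %ΔSales = 1.5636 × -24.9% = -38.9%.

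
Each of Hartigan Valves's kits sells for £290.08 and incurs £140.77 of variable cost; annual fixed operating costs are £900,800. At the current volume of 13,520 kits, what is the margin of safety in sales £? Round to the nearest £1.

Contribution margin per unit = £290.08 − £140.77 = £149.31. Break-even units = £900,800 ÷ £149.31 = 6,033.09; break-even revenue = 6,033.09 × £290.08 = £1,750,077.45.
Actual sales revenue = 13,520 × £290.08 = £3,921,881.60.
Margin of safety = £3,921,881.60 − £1,750,077.45 = £2,171,804.

£2,171,804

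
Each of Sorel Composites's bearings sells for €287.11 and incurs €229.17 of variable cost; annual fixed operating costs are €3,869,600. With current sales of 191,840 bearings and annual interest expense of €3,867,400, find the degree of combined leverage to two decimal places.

Total contribution margin = 191,840 × €57.94 = €11,115,209.60.
Subtracting fixed costs: EBIT = €11,115,209.60 − €3,869,600 = €7,245,609.60. Interest = €3,867,400.00.
DOL = €11,115,209.60 ÷ €7,245,609.60 = 1.5341; DFL = €7,245,609.60 ÷ €3,378,209.60 = 2.1448.
DCL = DOL × DFL = 1.5341 × 2.1448 = 3.2903.

3.29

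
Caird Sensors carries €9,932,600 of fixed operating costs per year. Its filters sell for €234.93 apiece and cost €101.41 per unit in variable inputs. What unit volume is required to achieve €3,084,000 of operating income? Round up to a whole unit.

Contribution margin per unit = €234.93 − €101.41 = €133.52.
Required volume = (fixed costs + target profit) ÷ CM = (€9,932,600 + €3,084,000) ÷ €133.52 = 97,488.02, so 97,489 filters.

97,489 filters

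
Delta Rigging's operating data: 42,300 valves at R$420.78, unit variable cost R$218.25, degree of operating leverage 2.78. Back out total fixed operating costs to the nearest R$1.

R$5,485,357

Total contribution margin = 42,300 × R$202.53 = R$8,567,019.00.
DOL = contribution / EBIT, so EBIT = R$8,567,019.00 / 2.78 = R$3,081,661.51.
Fixed costs = CM − EBIT = R$8,567,019.00 − R$3,081,661.51 = R$5,485,357.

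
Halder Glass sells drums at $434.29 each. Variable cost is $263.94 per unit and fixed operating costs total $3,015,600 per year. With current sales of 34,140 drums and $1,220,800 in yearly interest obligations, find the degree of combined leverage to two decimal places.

3.68

Total contribution margin = 34,140 × $170.35 = $5,815,749.00.
Subtracting fixed costs: EBIT = $5,815,749.00 − $3,015,600 = $2,800,149.00. Interest = $1,220,800.00, so EBIT − I = $1,579,349.00.
Degree of total leverage = total CM / (EBIT − interest) = $5,815,749.00 / $1,579,349.00 = 3.6824.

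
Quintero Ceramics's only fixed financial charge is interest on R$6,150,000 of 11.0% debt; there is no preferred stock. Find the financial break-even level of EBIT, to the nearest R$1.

Annual interest = 11.0% × R$6,150,000 = R$676,500.00.
With no preferred dividends, EPS = 0 when EBIT exactly covers interest, so the financial break-even EBIT is R$676,500.00.

R$676,500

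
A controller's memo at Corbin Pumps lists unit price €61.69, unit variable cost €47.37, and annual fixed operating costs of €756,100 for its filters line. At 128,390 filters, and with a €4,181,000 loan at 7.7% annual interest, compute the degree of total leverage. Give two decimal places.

At 128,390 units, contribution = 128,390 × €14.32 = €1,838,544.80.
EBIT = €1,838,544.80 − €756,100 = €1,082,444.80. Interest = €321,937.00.
DOL = €1,838,544.80 ÷ €1,082,444.80 = 1.6985; DFL = €1,082,444.80 ÷ €760,507.80 = 1.4233.
Combined leverage = 1.6985 × 1.4233 = 2.4175.

2.42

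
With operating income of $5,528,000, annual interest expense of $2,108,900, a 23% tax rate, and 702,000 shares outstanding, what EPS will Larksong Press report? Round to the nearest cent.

Interest = $2,108,900.00, so EBT = $5,528,000 − $2,108,900.00 = $3,419,100.00.
Net income = $3,419,100.00 × (1 − 0.23) = $2,632,707.00.
EPS = $2,632,707.00 ÷ 702,000 = $3.75.

$3.75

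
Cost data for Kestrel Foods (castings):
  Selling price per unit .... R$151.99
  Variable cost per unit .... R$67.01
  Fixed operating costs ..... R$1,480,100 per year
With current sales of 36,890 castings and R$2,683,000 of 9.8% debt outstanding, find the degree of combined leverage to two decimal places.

At 36,890 units, contribution = 36,890 × R$84.98 = R$3,134,912.20.
Operating income = contribution − fixed costs = R$3,134,912.20 − R$1,480,100 = R$1,654,812.20. Interest = R$262,934.00.
DOL = R$3,134,912.20 ÷ R$1,654,812.20 = 1.8944; DFL = R$1,654,812.20 ÷ R$1,391,878.20 = 1.1889.
DCL = DOL × DFL = 1.8944 × 1.1889 = 2.2523.

2.25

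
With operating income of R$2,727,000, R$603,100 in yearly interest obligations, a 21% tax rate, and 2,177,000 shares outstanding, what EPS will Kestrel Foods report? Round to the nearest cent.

R$0.77

Pre-tax income = R$2,727,000 − R$603,100.00 = R$2,123,900.00.
Net income = R$2,123,900.00 × (1 − 0.21) = R$1,677,881.00.
Per share: R$1,677,881.00 / 2,177,000 shares = R$0.77.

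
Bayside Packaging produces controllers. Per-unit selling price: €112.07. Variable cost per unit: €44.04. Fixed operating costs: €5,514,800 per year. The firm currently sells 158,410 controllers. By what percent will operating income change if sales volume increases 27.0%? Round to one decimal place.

+55.3%

Total contribution margin = 158,410 × €68.03 = €10,776,632.30.
EBIT = €10,776,632.30 − €5,514,800 = €5,261,832.30.
Degree of operating leverage = €10,776,632.30 / €5,261,832.30 = 2.0481.
So EBIT moves 2.0481 × (+27.0%) = +55.3%.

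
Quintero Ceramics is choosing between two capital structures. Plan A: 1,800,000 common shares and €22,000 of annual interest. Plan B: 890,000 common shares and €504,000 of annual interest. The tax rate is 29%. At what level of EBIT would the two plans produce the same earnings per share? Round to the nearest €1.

At indifference, (EBIT − 22,000)(1 − t)/1,800,000 = (EBIT − 504,000)(1 − t)/890,000.
The (1 − t) factor cancels: (EBIT − 22,000) × 890,000 = (EBIT − 504,000) × 1,800,000.
Solving, EBIT = (504,000·1,800,000 − 22,000·890,000) / (1,800,000 − 890,000) = 887,620,000,000 / 910,000 = 975,406.59.

€975,407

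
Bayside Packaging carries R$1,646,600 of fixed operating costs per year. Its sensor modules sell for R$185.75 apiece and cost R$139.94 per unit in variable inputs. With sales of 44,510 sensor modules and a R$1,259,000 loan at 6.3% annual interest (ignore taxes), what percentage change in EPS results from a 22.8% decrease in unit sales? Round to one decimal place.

Contribution at this volume is 44,510 × R$45.81 = R$2,039,003.10.
EBIT = R$2,039,003.10 − R$1,646,600 = R$392,403.10.
After interest of R$79,317.00, pre-tax earnings = R$313,086.10.
DCL = total CM / (EBIT − I) = R$2,039,003.10 / R$313,086.10 = 6.5126.
%ΔEPS = DCL × %ΔSales = 6.5126 × -22.8% = -148.5%.

-148.5%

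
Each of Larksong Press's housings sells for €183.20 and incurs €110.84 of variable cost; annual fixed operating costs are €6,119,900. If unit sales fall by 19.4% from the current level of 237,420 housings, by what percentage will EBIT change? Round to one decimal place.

-30.1%

Contribution at this volume is 237,420 × €72.36 = €17,179,711.20.
Operating income = contribution − fixed costs = €17,179,711.20 − €6,119,900 = €11,059,811.20.
So DOL = total CM / EBIT = €17,179,711.20 / €11,059,811.20 = 1.5533.
So EBIT moves 1.5533 × (-19.4%) = -30.1%.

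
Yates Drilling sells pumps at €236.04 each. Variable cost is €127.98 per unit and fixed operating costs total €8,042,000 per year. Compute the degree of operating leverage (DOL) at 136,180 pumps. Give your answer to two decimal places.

Total contribution margin = 136,180 × €108.06 = €14,715,610.80.
EBIT = €14,715,610.80 − €8,042,000 = €6,673,610.80.
DOL = contribution ÷ EBIT = €14,715,610.80 ÷ €6,673,610.80 = 2.2050.

2.21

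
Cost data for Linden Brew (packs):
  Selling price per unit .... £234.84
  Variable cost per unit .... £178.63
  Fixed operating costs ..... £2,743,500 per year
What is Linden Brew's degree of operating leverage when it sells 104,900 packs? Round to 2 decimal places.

1.87

Total contribution margin = 104,900 × £56.21 = £5,896,429.00.
EBIT = £5,896,429.00 − £2,743,500 = £3,152,929.00.
Degree of operating leverage = £5,896,429.00 / £3,152,929.00 = 1.8701.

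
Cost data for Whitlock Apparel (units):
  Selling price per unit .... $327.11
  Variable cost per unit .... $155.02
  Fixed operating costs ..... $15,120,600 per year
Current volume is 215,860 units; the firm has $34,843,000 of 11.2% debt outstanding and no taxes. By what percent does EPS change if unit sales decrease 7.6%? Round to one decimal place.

-15.6%

Contribution at this volume is 215,860 × $172.09 = $37,147,347.40.
Subtracting fixed costs: EBIT = $37,147,347.40 − $15,120,600 = $22,026,747.40.
After interest of $3,902,416.00, pre-tax earnings = $18,124,331.40.
Degree of combined leverage = contribution ÷ (EBIT − I) = $37,147,347.40 ÷ $18,124,331.40 = 2.0496.
EPS therefore changes by 2.0496 × (-7.6%) = -15.6%.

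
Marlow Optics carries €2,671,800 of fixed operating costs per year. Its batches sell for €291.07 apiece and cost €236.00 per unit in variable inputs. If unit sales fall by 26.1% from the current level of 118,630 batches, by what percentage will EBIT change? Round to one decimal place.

-44.2%

At 118,630 units, contribution = 118,630 × €55.07 = €6,532,954.10.
Operating income = contribution − fixed costs = €6,532,954.10 − €2,671,800 = €3,861,154.10.
So DOL = total CM / EBIT = €6,532,954.10 / €3,861,154.10 = 1.6920.
%ΔEBIT = DOL × %ΔSales = 1.6920 × -26.1% = -44.2%.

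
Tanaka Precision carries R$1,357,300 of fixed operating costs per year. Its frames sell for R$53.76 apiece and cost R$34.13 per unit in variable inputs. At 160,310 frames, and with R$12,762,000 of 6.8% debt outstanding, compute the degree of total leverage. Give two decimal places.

3.41

Total contribution margin = 160,310 × R$19.63 = R$3,146,885.30.
Subtracting fixed costs: EBIT = R$3,146,885.30 − R$1,357,300 = R$1,789,585.30. Interest = R$867,816.00, so EBIT − I = R$921,769.30.
DCL = contribution ÷ (EBIT − I) = R$3,146,885.30 ÷ R$921,769.30 = 3.4140.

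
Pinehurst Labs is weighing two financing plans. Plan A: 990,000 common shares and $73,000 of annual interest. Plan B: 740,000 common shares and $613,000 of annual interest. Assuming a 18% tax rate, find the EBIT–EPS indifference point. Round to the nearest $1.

$2,211,400

At indifference, (EBIT − 73,000)(1 − t)/990,000 = (EBIT − 613,000)(1 − t)/740,000.
The (1 − t) factor cancels: (EBIT − 73,000) × 740,000 = (EBIT − 613,000) × 990,000.
EBIT × (990,000 − 740,000) = 613,000 × 990,000 − 73,000 × 740,000 = 552,850,000,000, so EBIT = 552,850,000,000 ÷ 250,000 = 2,211,400.00.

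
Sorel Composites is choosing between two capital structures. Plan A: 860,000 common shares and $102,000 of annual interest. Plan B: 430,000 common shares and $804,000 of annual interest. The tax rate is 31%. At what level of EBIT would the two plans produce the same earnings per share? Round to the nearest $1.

Set EPS_A = EPS_B: (EBIT − $102,000)(1 − 0.31) ÷ 860,000 = (EBIT − $804,000)(1 − 0.31) ÷ 430,000.
Cancelling (1 − t) and cross-multiplying: 430,000·(EBIT − 102,000) = 860,000·(EBIT − 804,000).
EBIT × (860,000 − 430,000) = 804,000 × 860,000 − 102,000 × 430,000 = 647,580,000,000, so EBIT = 647,580,000,000 ÷ 430,000 = 1,506,000.00.

$1,506,000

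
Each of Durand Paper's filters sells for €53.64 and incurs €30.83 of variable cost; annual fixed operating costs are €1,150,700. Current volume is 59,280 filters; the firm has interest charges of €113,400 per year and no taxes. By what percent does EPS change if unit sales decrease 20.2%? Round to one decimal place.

-310.1%

Total contribution margin = 59,280 × €22.81 = €1,352,176.80.
Operating income = contribution − fixed costs = €1,352,176.80 − €1,150,700 = €201,476.80.
After interest of €113,400.00, pre-tax earnings = €88,076.80.
DCL = total CM / (EBIT − I) = €1,352,176.80 / €88,076.80 = 15.3522.
%ΔEPS = DCL × %ΔSales = 15.3522 × -20.2% = -310.1%.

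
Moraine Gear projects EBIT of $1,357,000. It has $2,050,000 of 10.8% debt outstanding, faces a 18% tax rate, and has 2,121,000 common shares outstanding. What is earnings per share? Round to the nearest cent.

$0.44

Interest = $221,400.00, so EBT = $1,357,000 − $221,400.00 = $1,135,600.00.
Net income = $1,135,600.00 × (1 − 0.18) = $931,192.00.
Per share: $931,192.00 / 2,121,000 shares = $0.44.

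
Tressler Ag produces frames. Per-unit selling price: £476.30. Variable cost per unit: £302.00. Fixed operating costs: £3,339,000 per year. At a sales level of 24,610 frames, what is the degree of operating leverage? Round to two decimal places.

Contribution at this volume is 24,610 × £174.30 = £4,289,523.00.
Operating income = contribution − fixed costs = £4,289,523.00 − £3,339,000 = £950,523.00.
DOL = contribution ÷ EBIT = £4,289,523.00 ÷ £950,523.00 = 4.5128.

4.51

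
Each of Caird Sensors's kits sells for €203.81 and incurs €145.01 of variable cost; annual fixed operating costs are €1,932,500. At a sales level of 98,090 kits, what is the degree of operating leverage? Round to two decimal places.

Contribution at this volume is 98,090 × €58.80 = €5,767,692.00.
EBIT = €5,767,692.00 − €1,932,500 = €3,835,192.00.
DOL = contribution ÷ EBIT = €5,767,692.00 ÷ €3,835,192.00 = 1.5039.

1.50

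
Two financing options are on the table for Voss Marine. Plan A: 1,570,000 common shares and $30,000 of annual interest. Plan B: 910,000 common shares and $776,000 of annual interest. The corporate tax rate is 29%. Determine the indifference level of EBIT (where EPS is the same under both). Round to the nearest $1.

$1,804,576

Set EPS_A = EPS_B: (EBIT − $30,000)(1 − 0.29) ÷ 1,570,000 = (EBIT − $776,000)(1 − 0.29) ÷ 910,000.
The (1 − t) factor cancels: (EBIT − 30,000) × 910,000 = (EBIT − 776,000) × 1,570,000.
Solving, EBIT = (776,000·1,570,000 − 30,000·910,000) / (1,570,000 − 910,000) = 1,191,020,000,000 / 660,000 = 1,804,575.76.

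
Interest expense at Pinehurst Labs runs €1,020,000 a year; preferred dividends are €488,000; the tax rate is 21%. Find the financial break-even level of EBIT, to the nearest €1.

€1,637,722

Grossing the preferred dividend up to pre-tax terms: €488,000 / (1 − 0.21) = €617,721.52.
EPS = 0 when EBIT covers interest plus the pre-tax preferred burden: €1,020,000 + €617,721.52 = €1,637,721.52.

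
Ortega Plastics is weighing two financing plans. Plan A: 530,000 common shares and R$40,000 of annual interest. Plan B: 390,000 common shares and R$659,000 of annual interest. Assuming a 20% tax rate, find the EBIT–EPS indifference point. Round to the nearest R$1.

At indifference, (EBIT − 40,000)(1 − t)/530,000 = (EBIT − 659,000)(1 − t)/390,000.
The (1 − t) factor cancels: (EBIT − 40,000) × 390,000 = (EBIT − 659,000) × 530,000.
Solving, EBIT = (659,000·530,000 − 40,000·390,000) / (530,000 − 390,000) = 333,670,000,000 / 140,000 = 2,383,357.14.

R$2,383,357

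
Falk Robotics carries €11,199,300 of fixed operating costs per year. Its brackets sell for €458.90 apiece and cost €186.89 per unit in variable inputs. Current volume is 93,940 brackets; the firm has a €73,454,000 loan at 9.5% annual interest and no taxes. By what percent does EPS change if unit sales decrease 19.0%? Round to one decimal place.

-65.8%

Total contribution margin = 93,940 × €272.01 = €25,552,619.40.
Subtracting fixed costs: EBIT = €25,552,619.40 − €11,199,300 = €14,353,319.40.
Interest = €6,978,130.00, so EBIT − I = €7,375,189.40.
DCL = total CM / (EBIT − I) = €25,552,619.40 / €7,375,189.40 = 3.4647.
EPS therefore changes by 3.4647 × (-19.0%) = -65.8%.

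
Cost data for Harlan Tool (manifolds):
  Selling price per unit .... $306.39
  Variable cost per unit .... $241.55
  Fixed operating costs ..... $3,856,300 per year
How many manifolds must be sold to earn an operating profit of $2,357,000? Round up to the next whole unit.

95,826 manifolds

Each unit contributes $306.39 − $241.55 = $64.84.
Required volume = (fixed costs + target profit) ÷ CM = ($3,856,300 + $2,357,000) ÷ $64.84 = 95,825.11, so 95,826 manifolds.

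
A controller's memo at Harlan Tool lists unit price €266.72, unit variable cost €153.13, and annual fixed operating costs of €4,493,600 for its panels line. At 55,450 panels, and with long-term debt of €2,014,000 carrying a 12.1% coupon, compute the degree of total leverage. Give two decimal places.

At 55,450 units, contribution = 55,450 × €113.59 = €6,298,565.50.
Operating income = contribution − fixed costs = €6,298,565.50 − €4,493,600 = €1,804,965.50. Interest = €243,694.00, so EBIT − I = €1,561,271.50.
DCL = contribution ÷ (EBIT − I) = €6,298,565.50 ÷ €1,561,271.50 = 4.0343.

4.03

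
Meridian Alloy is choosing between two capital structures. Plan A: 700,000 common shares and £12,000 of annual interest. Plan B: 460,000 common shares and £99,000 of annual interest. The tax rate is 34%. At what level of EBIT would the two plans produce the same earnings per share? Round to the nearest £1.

£265,750

Set EPS_A = EPS_B: (EBIT − £12,000)(1 − 0.34) ÷ 700,000 = (EBIT − £99,000)(1 − 0.34) ÷ 460,000.
The (1 − t) factor cancels: (EBIT − 12,000) × 460,000 = (EBIT − 99,000) × 700,000.
Solving, EBIT = (99,000·700,000 − 12,000·460,000) / (700,000 − 460,000) = 63,780,000,000 / 240,000 = 265,750.00.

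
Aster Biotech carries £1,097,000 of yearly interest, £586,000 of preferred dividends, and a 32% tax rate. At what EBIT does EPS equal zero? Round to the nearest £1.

£1,958,765

Preferred dividends are paid after tax, so their pre-tax equivalent is £586,000 ÷ (1 − 0.32) = £861,764.71.
EPS = 0 when EBIT covers interest plus the pre-tax preferred burden: £1,097,000 + £861,764.71 = £1,958,764.71.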